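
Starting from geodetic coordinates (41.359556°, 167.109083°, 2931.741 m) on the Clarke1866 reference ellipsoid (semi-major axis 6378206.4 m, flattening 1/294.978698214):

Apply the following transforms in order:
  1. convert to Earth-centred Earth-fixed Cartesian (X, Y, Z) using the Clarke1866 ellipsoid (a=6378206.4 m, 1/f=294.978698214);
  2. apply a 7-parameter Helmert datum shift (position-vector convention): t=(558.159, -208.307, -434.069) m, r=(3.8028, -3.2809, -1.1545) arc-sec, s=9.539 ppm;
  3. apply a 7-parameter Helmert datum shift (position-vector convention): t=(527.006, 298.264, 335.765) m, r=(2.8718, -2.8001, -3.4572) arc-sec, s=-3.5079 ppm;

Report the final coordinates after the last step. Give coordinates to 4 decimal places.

start: φ=41.359556°, λ=167.109083°, h=2931.741 m
→ ECEF (a=6378206.400, f=1/294.978698214): X=-4675738.4352, Y=1070106.9687, Z=4194214.9058
→ Helmert 7p (PV): X=-4675285.6033, Y=1069857.7133, Z=4193766.2005
→ Helmert 7p (PV): X=-4674781.1964, Y=1070172.1973, Z=4194038.6816

X=-4674781.1964 m, Y=1070172.1973 m, Z=4194038.6816 m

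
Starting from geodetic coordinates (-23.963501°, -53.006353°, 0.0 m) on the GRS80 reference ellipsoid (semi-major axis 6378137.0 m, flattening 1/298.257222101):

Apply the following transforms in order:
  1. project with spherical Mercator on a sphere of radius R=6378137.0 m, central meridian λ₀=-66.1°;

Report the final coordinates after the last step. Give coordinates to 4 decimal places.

start: φ=-23.963501°, λ=-53.006353°, h=0.000 m
→ merc (R=6378137.0, λ₀=-66.1°): E=1457578.1167, N=-2748961.1776

E=1457578.1167 m, N=-2748961.1776 m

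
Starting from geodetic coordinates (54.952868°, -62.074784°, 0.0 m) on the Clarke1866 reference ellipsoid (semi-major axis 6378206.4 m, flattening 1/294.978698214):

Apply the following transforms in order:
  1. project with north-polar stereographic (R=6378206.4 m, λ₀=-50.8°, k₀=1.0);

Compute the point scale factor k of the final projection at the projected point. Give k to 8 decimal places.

1.09969872

start: φ=54.952868°, λ=-62.074784°, h=0.000 m
→ into stereo (λ₀=-50.8°): φ=54.95286800°, λ−λ₀=-11.27478400°
scale k = 1.09969872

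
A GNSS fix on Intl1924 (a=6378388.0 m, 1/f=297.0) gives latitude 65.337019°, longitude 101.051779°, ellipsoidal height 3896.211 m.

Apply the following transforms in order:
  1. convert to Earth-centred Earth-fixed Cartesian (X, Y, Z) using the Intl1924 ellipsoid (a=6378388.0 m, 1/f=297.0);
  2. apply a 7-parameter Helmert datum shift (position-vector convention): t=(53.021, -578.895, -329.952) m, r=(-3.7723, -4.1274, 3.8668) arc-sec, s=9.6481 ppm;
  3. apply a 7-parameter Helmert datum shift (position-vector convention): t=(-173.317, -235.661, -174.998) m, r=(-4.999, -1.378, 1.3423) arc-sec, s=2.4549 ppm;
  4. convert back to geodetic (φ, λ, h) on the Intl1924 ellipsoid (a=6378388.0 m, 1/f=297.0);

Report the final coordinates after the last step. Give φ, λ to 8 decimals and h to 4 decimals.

start: φ=65.337019°, λ=101.051779°, h=3896.211 m
→ ECEF (a=6378388.000, f=1/297.0): X=-511947.0738, Y=2621090.7275, Z=5777161.2660
→ Helmert 7p (PV): X=-512063.7329, Y=2620633.1810, Z=5776828.8717
→ Helmert 7p (PV): X=-512293.9547, Y=2620540.6277, Z=5776601.1209
→ geod (Bowring, a=6378388.000): φ=65.33877993°, λ=101.06134708°, h=3189.6408 m

φ=65.33877993°, λ=101.06134708°, h=3189.6408 m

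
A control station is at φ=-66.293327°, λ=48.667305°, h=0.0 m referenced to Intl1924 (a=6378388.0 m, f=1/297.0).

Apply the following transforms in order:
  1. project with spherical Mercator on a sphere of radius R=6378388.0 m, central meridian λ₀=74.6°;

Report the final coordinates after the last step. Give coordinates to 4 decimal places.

start: φ=-66.293327°, λ=48.667305°, h=0.000 m
→ merc (R=6378388.0, λ₀=74.6°): E=-2886928.0076, N=-9957983.7198

E=-2886928.0076 m, N=-9957983.7198 m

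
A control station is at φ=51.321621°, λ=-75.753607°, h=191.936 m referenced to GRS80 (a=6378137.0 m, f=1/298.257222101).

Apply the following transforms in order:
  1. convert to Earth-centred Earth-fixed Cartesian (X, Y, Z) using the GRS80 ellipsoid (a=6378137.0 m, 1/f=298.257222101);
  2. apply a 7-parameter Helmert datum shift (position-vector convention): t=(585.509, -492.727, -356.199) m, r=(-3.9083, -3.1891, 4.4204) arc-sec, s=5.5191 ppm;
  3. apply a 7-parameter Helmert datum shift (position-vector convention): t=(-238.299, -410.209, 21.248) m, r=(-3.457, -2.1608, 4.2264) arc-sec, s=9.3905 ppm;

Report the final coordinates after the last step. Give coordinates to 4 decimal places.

X=983357.2497 m, Y=-3872184.6539 m, Z=4956036.5551 m

start: φ=51.321621°, λ=-75.753607°, h=191.936 m
→ ECEF (a=6378137.000, f=1/298.257222101): X=982961.6208, Y=-3871442.1824, Z=4956133.8637
→ Helmert 7p (PV): X=983558.8949, Y=-3871841.3014, Z=4955893.5723
→ Helmert 7p (PV): X=983357.2497, Y=-3872184.6539, Z=4956036.5551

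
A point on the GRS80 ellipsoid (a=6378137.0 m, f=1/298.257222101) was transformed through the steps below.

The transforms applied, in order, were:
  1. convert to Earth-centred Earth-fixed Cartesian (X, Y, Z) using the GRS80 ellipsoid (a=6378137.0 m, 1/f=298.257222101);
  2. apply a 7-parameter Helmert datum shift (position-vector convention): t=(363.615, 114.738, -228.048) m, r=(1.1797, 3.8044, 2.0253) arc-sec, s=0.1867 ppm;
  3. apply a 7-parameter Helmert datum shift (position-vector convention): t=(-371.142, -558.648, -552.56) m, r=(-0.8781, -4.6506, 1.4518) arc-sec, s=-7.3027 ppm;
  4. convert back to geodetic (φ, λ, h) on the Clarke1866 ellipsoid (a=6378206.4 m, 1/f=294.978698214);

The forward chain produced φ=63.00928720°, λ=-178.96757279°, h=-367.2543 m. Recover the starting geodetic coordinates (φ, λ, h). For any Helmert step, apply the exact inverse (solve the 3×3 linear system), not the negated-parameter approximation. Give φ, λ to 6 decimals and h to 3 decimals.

start: φ=63.009287°, λ=-178.967573°, h=-367.254 m
→ ECEF (a=6378206.400, f=1/294.978698214): X=-2901896.3523, Y=-52295.6678, Z=5659926.8696
→ Helmert⁻¹: X=-2901419.1359, Y=-51741.0738, Z=5660585.9640
→ Helmert⁻¹: X=-2901887.1261, Y=-51794.9329, Z=5660759.7282
→ geod (Bowring, a=6378137.000): φ=63.01109400°, λ=-178.97745300°, h=247.2530 m

φ=63.011094°, λ=-178.977453°, h=247.253 m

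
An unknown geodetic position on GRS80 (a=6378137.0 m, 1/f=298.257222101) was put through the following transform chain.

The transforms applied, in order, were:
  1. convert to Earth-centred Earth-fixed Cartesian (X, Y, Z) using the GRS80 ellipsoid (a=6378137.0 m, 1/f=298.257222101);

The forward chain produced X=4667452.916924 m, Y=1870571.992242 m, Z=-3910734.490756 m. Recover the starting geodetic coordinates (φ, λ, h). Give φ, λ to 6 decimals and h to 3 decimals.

start: X=4667452.9169, Y=1870571.9922, Z=-3910734.4908 m
→ geod (Bowring, a=6378137.000): φ=-38.06026700°, λ=21.83939900°, h=34.5890 m

φ=-38.060267°, λ=21.839399°, h=34.589 m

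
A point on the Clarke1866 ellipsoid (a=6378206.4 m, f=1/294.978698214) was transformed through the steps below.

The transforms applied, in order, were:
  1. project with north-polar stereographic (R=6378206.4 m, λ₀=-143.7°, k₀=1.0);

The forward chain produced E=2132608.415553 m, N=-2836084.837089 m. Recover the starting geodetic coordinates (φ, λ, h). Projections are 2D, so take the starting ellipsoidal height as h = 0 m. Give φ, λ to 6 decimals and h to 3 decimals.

φ=58.910187°, λ=-106.758478°, h=0.000 m

start: E=2132608.4156, N=-2836084.8371 m
→ stereo⁻¹: φ=58.91018700°, λ=-106.75847800°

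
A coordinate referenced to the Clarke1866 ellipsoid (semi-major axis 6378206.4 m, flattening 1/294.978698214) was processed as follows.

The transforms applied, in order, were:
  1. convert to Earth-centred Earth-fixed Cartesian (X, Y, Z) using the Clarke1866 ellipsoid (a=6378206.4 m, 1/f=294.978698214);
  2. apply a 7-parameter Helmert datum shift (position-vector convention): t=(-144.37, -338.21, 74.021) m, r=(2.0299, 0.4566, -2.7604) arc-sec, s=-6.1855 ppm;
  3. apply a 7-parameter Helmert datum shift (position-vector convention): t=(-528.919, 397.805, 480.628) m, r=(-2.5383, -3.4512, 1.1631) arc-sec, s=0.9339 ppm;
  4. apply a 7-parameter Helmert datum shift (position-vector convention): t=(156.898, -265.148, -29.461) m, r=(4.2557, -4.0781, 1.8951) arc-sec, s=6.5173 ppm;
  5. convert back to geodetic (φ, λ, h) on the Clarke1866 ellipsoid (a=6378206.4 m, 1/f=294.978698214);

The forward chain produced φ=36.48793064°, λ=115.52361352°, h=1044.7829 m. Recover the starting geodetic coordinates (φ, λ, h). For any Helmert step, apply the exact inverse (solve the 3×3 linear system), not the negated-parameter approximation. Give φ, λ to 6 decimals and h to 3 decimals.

φ=36.484231°, λ=115.515711°, h=694.668 m

start: φ=36.487931°, λ=115.523614°, h=1044.783 m
→ ECEF (a=6378206.400, f=1/294.978698214): X=-2212563.7242, Y=4633820.5597, Z=3772287.7644
→ Helmert⁻¹: X=-2212589.0424, Y=4634153.6644, Z=3772240.7729
→ Helmert⁻¹: X=-2211968.8184, Y=4633717.5885, Z=3771850.6555
→ Helmert⁻¹: X=-2211908.4962, Y=4634091.9797, Z=3771749.4634
→ geod (Bowring, a=6378206.400): φ=36.48423100°, λ=115.51571100°, h=694.6680 m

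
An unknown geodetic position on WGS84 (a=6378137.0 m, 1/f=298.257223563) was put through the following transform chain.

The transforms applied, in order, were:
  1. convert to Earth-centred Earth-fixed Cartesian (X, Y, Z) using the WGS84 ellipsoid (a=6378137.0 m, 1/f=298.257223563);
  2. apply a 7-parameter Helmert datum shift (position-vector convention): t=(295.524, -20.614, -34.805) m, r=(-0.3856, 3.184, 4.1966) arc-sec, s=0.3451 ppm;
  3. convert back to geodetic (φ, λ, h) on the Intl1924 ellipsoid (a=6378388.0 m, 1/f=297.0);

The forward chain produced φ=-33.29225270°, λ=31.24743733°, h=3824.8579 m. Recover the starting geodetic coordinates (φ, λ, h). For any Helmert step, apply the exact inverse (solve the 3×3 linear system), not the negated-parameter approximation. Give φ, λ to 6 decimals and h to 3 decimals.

start: φ=-33.292253°, λ=31.247437°, h=3824.858 m
→ ECEF (a=6378388.000, f=1/297.0): X=4565509.0152, Y=2770139.4933, Z=-3483249.4477
→ Helmert⁻¹: X=4565322.0421, Y=2770072.7782, Z=-3483137.7897
→ geod (Bowring, a=6378137.000): φ=-33.29161900°, λ=31.24786600°, h=3824.5600 m

φ=-33.291619°, λ=31.247866°, h=3824.560 m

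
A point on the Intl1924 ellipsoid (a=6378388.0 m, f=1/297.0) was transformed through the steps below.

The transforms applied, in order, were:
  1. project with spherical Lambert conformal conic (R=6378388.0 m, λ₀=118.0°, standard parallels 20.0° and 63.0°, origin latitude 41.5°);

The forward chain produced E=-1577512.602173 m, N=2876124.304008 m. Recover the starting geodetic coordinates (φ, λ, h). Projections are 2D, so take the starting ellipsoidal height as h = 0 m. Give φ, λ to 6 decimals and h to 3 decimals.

start: E=-1577512.6022, N=2876124.3040 m
→ lcc⁻¹: φ=65.45702200°, λ=83.68116500°

φ=65.457022°, λ=83.681165°, h=0.000 m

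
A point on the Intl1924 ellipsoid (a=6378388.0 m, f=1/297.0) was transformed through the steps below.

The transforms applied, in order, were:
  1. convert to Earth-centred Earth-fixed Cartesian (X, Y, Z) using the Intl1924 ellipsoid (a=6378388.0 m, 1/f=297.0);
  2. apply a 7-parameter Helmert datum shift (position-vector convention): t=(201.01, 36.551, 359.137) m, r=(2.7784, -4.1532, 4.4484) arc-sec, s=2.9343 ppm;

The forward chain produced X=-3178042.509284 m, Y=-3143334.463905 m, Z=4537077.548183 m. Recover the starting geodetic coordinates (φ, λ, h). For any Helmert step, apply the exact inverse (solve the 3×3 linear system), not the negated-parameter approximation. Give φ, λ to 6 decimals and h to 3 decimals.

start: X=-3178042.5093, Y=-3143334.4639, Z=4537077.5482 m
→ Helmert⁻¹: X=-3178210.6318, Y=-3143232.1375, Z=4536811.4328
→ geod (Bowring, a=6378388.000): φ=45.61814600°, λ=-135.31703200°, h=1491.5630 m

φ=45.618146°, λ=-135.317032°, h=1491.563 m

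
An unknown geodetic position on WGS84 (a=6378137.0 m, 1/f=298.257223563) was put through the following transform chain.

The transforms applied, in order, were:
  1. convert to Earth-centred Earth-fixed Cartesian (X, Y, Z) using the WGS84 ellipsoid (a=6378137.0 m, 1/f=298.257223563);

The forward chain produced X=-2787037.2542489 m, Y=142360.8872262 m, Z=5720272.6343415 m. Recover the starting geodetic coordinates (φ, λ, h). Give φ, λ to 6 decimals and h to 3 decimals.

start: X=-2787037.2542, Y=142360.8872, Z=5720272.6343 m
→ geod (Bowring, a=6378137.000): φ=64.14552800°, λ=177.07589300°, h=3849.7690 m

φ=64.145528°, λ=177.075893°, h=3849.769 m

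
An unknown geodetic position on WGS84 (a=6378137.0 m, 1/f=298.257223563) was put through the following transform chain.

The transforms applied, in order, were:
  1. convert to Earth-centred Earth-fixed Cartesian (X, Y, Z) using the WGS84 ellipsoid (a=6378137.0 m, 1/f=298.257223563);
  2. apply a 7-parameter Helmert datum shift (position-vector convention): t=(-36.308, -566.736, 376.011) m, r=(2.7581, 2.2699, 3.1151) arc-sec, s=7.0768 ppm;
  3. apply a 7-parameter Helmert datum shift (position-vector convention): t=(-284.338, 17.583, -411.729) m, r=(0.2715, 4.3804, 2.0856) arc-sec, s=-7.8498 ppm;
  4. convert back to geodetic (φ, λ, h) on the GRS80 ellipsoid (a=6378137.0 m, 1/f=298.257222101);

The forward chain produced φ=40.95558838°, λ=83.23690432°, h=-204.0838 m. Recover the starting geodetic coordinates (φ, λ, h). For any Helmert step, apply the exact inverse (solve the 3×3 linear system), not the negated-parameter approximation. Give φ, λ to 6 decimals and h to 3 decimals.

start: φ=40.955588°, λ=83.236904°, h=-204.084 m
→ ECEF (a=6378137.000, f=1/298.257222101): X=568056.6099, Y=4790105.9752, Z=4158565.8984
→ Helmert⁻¹: X=568305.5195, Y=4790125.7218, Z=4159016.0387
→ Helmert⁻¹: X=568364.3928, Y=4790705.5783, Z=4158552.7931
→ geod (Bowring, a=6378137.000): φ=40.95177100°, λ=83.23411300°, h=264.3980 m

φ=40.951771°, λ=83.234113°, h=264.398 m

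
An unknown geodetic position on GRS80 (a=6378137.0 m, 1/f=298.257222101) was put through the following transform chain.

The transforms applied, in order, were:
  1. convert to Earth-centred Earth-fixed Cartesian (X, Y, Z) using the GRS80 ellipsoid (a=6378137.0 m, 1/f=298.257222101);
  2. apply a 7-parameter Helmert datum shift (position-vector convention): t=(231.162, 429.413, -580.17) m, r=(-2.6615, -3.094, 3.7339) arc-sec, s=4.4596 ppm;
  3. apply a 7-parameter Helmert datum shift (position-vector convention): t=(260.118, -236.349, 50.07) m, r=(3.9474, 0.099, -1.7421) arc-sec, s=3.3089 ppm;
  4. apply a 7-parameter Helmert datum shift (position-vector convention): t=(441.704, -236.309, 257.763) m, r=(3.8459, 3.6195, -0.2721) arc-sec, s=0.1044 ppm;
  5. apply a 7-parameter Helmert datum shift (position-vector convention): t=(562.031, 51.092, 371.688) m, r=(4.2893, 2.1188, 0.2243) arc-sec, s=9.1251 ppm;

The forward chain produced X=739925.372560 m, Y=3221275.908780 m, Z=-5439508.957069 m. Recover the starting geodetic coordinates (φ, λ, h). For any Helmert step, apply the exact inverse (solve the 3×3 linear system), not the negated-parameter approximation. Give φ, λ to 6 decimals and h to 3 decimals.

start: X=739925.3726, Y=3221275.9088, Z=-5439508.9571 m
→ Helmert⁻¹: X=739415.9774, Y=3221081.4958, Z=-5439890.3934
→ Helmert⁻¹: X=739065.4105, Y=3221217.0086, Z=-5440194.6805
→ Helmert⁻¹: X=738778.2518, Y=3221344.8242, Z=-5440288.0433
→ Helmert⁻¹: X=738520.5079, Y=3220957.8678, Z=-5439653.1314
→ geod (Bowring, a=6378137.000): φ=-58.89214700°, λ=77.08609600°, h=2235.9190 m

φ=-58.892147°, λ=77.086096°, h=2235.919 m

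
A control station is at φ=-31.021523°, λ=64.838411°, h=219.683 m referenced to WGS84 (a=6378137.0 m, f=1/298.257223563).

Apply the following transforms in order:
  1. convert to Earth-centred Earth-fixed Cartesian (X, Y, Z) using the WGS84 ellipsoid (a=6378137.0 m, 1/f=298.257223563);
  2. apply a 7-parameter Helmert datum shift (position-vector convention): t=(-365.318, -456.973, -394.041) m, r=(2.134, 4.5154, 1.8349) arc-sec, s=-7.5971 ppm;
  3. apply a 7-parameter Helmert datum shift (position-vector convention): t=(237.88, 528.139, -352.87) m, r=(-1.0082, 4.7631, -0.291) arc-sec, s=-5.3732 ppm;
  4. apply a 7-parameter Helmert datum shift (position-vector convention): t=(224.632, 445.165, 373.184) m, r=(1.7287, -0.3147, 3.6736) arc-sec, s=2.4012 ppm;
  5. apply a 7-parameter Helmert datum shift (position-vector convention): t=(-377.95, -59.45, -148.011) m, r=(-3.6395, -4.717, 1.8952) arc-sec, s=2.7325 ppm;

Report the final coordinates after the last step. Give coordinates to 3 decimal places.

X=2325561.026 m, Y=4952309.959 m, Z=-3268614.782 m

start: φ=-31.021523°, λ=64.838411°, h=219.683 m
→ ECEF (a=6378137.000, f=1/298.257223563): X=2326098.0557, Y=4951824.1145, Z=-3268051.9149
→ Helmert 7p (PV): X=2325599.4745, Y=4951384.0252, Z=-3268420.8182
→ Helmert 7p (PV): X=2325756.3695, Y=4951866.3029, Z=-3268834.0309
→ Helmert 7p (PV): X=2325903.3799, Y=4952392.1765, Z=-3268423.6460
→ Helmert 7p (PV): X=2325561.0264, Y=4952309.9590, Z=-3268614.7817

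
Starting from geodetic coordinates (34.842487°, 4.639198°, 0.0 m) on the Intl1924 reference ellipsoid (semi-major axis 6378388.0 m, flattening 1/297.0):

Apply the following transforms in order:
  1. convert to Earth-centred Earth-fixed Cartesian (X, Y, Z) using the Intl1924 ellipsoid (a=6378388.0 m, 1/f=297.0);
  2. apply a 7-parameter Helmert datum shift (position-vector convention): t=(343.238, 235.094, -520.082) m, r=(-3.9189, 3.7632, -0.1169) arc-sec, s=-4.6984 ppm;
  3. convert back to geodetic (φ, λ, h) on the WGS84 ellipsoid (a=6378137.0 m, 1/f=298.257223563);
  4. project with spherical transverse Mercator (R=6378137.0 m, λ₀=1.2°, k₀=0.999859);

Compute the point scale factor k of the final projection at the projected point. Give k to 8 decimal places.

start: φ=34.842487°, λ=4.639198°, h=0.000 m
→ ECEF (a=6378388.000, f=1/297.0): X=5223490.9425, Y=423869.0030, Z=3623595.1561
→ Helmert 7p (PV): X=5223875.9891, Y=424167.9908, Z=3622954.6962
→ geod (Bowring, a=6378137.000): φ=34.83487654°, λ=4.64211539°, h=190.2259 m
→ into tm (λ₀=1.2°): φ=34.83487654°, λ−λ₀=3.44211539°
scale k = 1.00107535

1.00107535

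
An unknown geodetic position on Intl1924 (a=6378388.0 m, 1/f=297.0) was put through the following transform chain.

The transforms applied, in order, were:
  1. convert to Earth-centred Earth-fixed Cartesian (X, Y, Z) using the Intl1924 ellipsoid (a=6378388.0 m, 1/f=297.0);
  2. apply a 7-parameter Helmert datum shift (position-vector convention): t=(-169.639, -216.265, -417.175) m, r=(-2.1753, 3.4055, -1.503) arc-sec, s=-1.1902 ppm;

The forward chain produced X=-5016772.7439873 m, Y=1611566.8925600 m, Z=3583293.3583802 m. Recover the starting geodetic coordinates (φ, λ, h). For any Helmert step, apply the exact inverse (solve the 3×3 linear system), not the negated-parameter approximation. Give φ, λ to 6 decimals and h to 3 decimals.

start: X=-5016772.7440, Y=1611566.8926, Z=3583293.3584 m
→ Helmert⁻¹: X=-5016679.9871, Y=1611710.7269, Z=3583648.9690
→ geod (Bowring, a=6378388.000): φ=34.39992400°, λ=162.18932600°, h=807.7890 m

φ=34.399924°, λ=162.189326°, h=807.789 m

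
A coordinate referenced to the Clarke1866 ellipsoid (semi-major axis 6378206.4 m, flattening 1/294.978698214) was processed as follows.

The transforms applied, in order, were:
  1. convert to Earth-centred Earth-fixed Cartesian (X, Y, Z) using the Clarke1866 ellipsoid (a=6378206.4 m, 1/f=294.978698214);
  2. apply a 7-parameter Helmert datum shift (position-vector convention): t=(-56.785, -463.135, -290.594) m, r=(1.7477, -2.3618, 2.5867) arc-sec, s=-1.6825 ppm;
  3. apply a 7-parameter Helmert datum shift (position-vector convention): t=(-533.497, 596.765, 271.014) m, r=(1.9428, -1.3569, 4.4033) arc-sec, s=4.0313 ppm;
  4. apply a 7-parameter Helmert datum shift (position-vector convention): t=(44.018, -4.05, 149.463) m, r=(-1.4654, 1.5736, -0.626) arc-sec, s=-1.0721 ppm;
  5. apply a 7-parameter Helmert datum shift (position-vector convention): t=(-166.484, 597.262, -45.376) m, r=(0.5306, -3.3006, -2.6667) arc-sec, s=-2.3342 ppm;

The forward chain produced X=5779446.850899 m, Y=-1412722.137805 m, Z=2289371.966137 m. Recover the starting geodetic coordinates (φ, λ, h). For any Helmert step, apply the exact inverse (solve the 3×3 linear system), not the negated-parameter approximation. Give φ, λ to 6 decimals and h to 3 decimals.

start: X=5779446.8509, Y=-1412722.1378, Z=2289371.9661 m
→ Helmert⁻¹: X=5779681.7302, Y=-1413242.0869, Z=2289333.8365
→ Helmert⁻¹: X=5779630.7331, Y=-1413238.2749, Z=2289220.8804
→ Helmert⁻¹: X=5780125.8018, Y=-1413931.1741, Z=2288915.9326
→ Helmert⁻¹: X=5780200.7970, Y=-1413523.5087, Z=2289156.1699
→ geod (Bowring, a=6378206.400): φ=21.17236200°, λ=-13.74174500°, h=250.7490 m

φ=21.172362°, λ=-13.741745°, h=250.749 m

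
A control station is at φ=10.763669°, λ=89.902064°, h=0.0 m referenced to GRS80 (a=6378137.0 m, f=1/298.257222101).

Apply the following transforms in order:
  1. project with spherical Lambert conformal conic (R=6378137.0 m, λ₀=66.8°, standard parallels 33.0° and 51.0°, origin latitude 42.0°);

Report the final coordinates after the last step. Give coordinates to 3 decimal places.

E=2828524.008 m, N=-3216376.428 m

start: φ=10.763669°, λ=89.902064°, h=0.000 m
→ lcc (R=6378137.0, λ₀=66.8°): E=2828524.0077, N=-3216376.4280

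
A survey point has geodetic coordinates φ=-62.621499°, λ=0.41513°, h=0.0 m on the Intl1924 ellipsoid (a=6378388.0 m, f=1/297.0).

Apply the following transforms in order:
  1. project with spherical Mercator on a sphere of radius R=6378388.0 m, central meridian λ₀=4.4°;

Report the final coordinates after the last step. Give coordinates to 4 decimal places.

start: φ=-62.621499°, λ=0.415130°, h=0.000 m
→ merc (R=6378388.0, λ₀=4.4°): E=-443611.1561, N=-9008391.9363

E=-443611.1561 m, N=-9008391.9363 m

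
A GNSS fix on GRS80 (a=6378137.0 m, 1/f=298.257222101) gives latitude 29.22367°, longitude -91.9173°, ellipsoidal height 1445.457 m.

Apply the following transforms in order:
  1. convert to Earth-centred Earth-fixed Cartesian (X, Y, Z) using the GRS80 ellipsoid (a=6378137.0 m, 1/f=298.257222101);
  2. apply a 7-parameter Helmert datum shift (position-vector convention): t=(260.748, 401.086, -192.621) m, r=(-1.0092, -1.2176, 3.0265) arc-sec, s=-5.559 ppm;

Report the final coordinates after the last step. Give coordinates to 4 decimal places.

start: φ=29.223670°, λ=-91.917300°, h=1445.457 m
→ ECEF (a=6378137.000, f=1/298.257222101): X=-186423.4276, Y=-5568918.9971, Z=3096266.1269
→ Helmert 7p (PV): X=-186098.2090, Y=-5568474.5397, Z=3096082.4405

X=-186098.2090 m, Y=-5568474.5397 m, Z=3096082.4405 m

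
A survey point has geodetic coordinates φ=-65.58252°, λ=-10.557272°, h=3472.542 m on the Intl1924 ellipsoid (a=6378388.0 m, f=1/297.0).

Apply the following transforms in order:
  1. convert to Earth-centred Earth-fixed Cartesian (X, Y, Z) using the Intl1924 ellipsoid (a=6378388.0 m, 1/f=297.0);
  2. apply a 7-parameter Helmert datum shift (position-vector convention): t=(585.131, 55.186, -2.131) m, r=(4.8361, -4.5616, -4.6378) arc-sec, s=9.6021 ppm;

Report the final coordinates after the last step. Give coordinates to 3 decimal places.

start: φ=-65.582520°, λ=-10.557272°, h=3472.542 m
→ ECEF (a=6378388.000, f=1/297.0): X=2600744.2410, Y=-484708.9177, Z=-5788151.9231
→ Helmert 7p (PV): X=2601471.4537, Y=-484581.1527, Z=-5788163.4804

X=2601471.454 m, Y=-484581.153 m, Z=-5788163.480 m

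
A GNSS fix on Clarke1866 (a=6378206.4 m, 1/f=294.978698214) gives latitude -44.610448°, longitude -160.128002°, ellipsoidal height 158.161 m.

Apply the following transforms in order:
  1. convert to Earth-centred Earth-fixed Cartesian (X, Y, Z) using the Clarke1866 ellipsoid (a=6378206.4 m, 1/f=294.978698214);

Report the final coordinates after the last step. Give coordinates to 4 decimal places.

X=-4277509.0318 m, Y=-1546072.5921 m, Z=-4456542.0469 m

start: φ=-44.610448°, λ=-160.128002°, h=158.161 m
→ ECEF (a=6378206.400, f=1/294.978698214): X=-4277509.0318, Y=-1546072.5921, Z=-4456542.0469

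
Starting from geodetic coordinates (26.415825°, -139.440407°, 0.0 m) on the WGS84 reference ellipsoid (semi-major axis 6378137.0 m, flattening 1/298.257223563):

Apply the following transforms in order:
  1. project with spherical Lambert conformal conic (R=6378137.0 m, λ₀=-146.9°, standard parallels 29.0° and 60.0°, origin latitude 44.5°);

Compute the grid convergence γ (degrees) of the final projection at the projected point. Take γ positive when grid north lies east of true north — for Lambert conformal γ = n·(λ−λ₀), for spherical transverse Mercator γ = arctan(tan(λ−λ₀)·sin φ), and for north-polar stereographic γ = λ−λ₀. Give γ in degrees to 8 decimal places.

5.29546215

start: φ=26.415825°, λ=-139.440407°, h=0.000 m
→ into lcc (λ₀=-146.9°): φ=26.41582500°, λ−λ₀=7.45959300°
convergence γ = 5.29546215°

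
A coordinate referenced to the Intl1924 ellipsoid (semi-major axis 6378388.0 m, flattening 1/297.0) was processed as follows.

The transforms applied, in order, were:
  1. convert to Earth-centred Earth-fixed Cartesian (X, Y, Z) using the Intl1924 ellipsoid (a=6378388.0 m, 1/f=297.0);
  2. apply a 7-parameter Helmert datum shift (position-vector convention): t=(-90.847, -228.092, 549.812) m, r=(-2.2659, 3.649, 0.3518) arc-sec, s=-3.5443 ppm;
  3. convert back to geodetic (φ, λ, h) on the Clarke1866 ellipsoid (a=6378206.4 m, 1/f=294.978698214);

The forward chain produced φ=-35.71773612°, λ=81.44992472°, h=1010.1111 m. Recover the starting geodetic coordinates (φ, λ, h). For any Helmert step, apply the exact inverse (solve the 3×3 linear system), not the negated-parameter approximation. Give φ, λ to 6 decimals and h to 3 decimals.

start: φ=-35.717736°, λ=81.449925°, h=1010.111 m
→ ECEF (a=6378206.400, f=1/294.978698214): X=770916.0385, Y=5127659.7107, Z=-3703208.9111
→ Helmert⁻¹: X=771083.8859, Y=5127945.3490, Z=-3703701.8767
→ geod (Bowring, a=6378388.000): φ=-35.71847500°, λ=81.44856000°, h=1316.0630 m

φ=-35.718475°, λ=81.448560°, h=1316.063 m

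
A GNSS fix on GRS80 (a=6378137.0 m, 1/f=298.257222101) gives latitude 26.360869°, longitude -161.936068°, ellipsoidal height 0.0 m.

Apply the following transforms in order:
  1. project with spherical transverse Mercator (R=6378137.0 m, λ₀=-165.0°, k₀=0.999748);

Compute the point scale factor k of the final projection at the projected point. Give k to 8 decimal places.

1.00089652

start: φ=26.360869°, λ=-161.936068°, h=0.000 m
→ into tm (λ₀=-165.0°): φ=26.36086900°, λ−λ₀=3.06393200°
scale k = 1.00089652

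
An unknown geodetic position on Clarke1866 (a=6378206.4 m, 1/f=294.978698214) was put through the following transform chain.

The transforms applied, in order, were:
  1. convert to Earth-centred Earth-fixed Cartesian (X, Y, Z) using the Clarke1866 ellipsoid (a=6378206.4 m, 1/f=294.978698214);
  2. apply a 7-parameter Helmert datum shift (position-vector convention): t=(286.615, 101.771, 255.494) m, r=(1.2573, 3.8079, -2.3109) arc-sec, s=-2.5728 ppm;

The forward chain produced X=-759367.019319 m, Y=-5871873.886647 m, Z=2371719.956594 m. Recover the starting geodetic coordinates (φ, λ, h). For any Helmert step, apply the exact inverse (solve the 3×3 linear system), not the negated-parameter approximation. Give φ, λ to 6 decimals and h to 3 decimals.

φ=21.962060°, λ=-97.371172°, h=2979.459 m

start: X=-759367.0193, Y=-5871873.8866, Z=2371719.9566 m
→ Helmert⁻¹: X=-759633.5823, Y=-5871984.8201, Z=2371492.3332
→ geod (Bowring, a=6378206.400): φ=21.96206000°, λ=-97.37117200°, h=2979.4590 m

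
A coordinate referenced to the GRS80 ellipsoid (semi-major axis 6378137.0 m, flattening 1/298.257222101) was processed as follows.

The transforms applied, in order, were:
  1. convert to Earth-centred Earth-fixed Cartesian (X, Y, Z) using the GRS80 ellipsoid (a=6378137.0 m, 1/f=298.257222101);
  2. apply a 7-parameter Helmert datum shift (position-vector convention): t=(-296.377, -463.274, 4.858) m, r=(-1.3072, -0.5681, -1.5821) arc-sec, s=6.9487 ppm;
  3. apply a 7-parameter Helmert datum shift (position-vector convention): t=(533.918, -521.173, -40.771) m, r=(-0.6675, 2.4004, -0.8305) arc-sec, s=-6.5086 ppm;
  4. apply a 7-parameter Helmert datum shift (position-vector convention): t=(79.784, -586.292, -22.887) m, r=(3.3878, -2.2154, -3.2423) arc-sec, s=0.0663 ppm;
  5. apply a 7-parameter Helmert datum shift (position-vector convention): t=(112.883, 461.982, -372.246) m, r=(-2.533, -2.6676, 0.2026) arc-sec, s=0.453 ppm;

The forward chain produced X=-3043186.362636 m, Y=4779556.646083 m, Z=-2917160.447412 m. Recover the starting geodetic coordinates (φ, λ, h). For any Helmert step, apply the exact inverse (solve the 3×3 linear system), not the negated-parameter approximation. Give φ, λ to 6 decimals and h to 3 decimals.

start: X=-3043186.3626, Y=4779556.6461, Z=-2917160.4474 m
→ Helmert⁻¹: X=-3043330.8940, Y=4779131.3063, Z=-2916688.8317
→ Helmert⁻¹: X=-3043516.9348, Y=4779621.5344, Z=-2916711.5653
→ Helmert⁻¹: X=-3044055.9691, Y=4780171.0020, Z=-2916709.7337
→ Helmert⁻¹: X=-3043783.1435, Y=4780596.1948, Z=-2916655.6442
→ geod (Bowring, a=6378137.000): φ=-27.38918600°, λ=122.48471600°, h=179.8950 m

φ=-27.389186°, λ=122.484716°, h=179.895 m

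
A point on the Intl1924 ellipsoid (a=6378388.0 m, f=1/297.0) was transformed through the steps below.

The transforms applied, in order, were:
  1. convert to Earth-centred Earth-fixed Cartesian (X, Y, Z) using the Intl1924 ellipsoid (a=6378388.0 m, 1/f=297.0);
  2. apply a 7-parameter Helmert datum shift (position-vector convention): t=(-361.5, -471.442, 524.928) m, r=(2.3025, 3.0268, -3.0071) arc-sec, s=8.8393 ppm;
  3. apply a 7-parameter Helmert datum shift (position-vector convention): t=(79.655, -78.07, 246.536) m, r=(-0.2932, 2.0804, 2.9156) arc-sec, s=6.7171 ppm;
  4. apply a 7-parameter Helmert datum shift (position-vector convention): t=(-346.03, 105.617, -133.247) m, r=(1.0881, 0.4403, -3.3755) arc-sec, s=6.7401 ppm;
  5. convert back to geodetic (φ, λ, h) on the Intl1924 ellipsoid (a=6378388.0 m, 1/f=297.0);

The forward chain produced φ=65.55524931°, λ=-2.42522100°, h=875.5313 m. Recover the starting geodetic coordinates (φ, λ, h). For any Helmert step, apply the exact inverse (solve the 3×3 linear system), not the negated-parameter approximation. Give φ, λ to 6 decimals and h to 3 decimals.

φ=65.549485°, λ=-2.412350°, h=405.016 m

start: φ=65.555249°, λ=-2.425221°, h=875.531 m
→ ECEF (a=6378388.000, f=1/297.0): X=2644851.3209, Y=-112018.4165, Z=5784529.3295
→ Helmert⁻¹: X=2645169.0077, Y=-112049.4745, Z=5784629.8251
→ Helmert⁻¹: X=2645011.6606, Y=-112016.2625, Z=5784370.9536
→ Helmert⁻¹: X=2645266.5283, Y=-111440.7057, Z=5783834.9625
→ geod (Bowring, a=6378388.000): φ=65.54948500°, λ=-2.41235000°, h=405.0160 m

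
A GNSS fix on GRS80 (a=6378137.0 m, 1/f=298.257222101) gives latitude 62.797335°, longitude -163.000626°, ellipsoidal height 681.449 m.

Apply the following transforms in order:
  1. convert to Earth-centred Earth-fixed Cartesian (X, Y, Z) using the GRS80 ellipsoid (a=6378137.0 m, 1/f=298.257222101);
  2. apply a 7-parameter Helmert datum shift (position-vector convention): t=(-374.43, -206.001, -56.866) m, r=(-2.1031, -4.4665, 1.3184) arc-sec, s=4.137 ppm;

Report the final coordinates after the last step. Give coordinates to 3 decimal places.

start: φ=62.797335°, λ=-163.000626°, h=681.449 m
→ ECEF (a=6378137.000, f=1/298.257222101): X=-2796014.2454, Y=-854793.9367, Z=5650293.4127
→ Helmert 7p (PV): X=-2796517.1319, Y=-854963.7343, Z=5650208.0918

X=-2796517.132 m, Y=-854963.734 m, Z=5650208.092 m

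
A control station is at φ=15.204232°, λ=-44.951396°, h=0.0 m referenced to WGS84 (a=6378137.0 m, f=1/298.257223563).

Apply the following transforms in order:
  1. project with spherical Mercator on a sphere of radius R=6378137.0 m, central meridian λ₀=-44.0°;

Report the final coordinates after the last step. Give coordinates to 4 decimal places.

start: φ=15.204232°, λ=-44.951396°, h=0.000 m
→ merc (R=6378137.0, λ₀=-44.0°): E=-105908.9183, N=1712748.4432

E=-105908.9183 m, N=1712748.4432 m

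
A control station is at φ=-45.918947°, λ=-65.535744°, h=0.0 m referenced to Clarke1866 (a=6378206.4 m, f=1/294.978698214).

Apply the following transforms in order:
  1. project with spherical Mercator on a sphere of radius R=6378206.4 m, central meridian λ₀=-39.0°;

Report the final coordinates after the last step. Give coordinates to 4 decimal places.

E=-2953977.6515 m, N=-5767432.6746 m

start: φ=-45.918947°, λ=-65.535744°, h=0.000 m
→ merc (R=6378206.4, λ₀=-39.0°): E=-2953977.6515, N=-5767432.6746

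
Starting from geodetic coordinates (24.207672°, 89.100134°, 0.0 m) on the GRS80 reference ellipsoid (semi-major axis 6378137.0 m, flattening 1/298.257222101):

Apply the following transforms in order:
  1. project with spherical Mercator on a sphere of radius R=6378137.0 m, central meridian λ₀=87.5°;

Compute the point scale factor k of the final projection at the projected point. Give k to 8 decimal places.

1.09641282

start: φ=24.207672°, λ=89.100134°, h=0.000 m
→ into merc (λ₀=87.5°): φ=24.20767200°, λ−λ₀=1.60013400°
scale k = 1.09641282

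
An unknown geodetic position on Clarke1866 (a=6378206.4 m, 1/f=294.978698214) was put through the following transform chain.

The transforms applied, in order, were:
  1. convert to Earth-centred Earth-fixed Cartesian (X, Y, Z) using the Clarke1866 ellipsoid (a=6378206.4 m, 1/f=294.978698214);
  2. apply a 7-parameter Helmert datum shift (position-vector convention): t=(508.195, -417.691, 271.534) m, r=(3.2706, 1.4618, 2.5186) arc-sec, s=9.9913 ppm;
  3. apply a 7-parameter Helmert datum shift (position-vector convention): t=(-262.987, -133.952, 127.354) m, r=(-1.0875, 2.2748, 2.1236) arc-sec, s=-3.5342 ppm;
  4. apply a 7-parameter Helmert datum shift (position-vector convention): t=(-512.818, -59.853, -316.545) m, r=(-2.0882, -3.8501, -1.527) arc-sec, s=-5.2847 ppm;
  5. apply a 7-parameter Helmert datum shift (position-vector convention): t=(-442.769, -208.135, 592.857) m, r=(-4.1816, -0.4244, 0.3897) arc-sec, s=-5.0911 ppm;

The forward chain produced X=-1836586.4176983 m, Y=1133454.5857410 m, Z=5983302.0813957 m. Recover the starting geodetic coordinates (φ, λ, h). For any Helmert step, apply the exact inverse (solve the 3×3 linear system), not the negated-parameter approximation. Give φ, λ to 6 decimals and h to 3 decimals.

φ=70.289538°, λ=148.292133°, h=903.487 m

start: X=-1836586.4177, Y=1133454.5857, Z=5983302.0814 m
→ Helmert⁻¹: X=-1836138.5453, Y=1133550.6730, Z=5982766.4415
→ Helmert⁻¹: X=-1835532.1392, Y=1133542.3554, Z=5983160.3430
→ Helmert⁻¹: X=-1835329.9510, Y=1133667.6650, Z=5983039.8704
→ Helmert⁻¹: X=-1835848.3540, Y=1134191.3050, Z=5982677.5666
→ geod (Bowring, a=6378206.400): φ=70.28953800°, λ=148.29213300°, h=903.4870 m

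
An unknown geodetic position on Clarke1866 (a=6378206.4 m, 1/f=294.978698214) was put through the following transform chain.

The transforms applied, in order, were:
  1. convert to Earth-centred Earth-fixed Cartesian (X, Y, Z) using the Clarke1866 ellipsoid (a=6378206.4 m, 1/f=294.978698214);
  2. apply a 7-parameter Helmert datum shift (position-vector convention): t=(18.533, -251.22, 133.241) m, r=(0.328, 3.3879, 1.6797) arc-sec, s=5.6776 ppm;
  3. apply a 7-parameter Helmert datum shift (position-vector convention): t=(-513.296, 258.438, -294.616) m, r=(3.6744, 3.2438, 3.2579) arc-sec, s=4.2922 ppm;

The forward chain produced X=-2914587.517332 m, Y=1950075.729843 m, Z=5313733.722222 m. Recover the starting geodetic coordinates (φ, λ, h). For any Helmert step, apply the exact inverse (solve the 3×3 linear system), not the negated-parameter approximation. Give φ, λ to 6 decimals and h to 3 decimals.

φ=56.757533°, λ=146.208918°, h=3305.609 m

start: X=-2914587.5173, Y=1950075.7298, Z=5313733.7222 m
→ Helmert⁻¹: X=-2914114.4835, Y=1949949.6128, Z=5313924.9646
→ Helmert⁻¹: X=-2914187.8675, Y=1950221.9416, Z=5313710.5874
→ geod (Bowring, a=6378206.400): φ=56.75753300°, λ=146.20891800°, h=3305.6090 m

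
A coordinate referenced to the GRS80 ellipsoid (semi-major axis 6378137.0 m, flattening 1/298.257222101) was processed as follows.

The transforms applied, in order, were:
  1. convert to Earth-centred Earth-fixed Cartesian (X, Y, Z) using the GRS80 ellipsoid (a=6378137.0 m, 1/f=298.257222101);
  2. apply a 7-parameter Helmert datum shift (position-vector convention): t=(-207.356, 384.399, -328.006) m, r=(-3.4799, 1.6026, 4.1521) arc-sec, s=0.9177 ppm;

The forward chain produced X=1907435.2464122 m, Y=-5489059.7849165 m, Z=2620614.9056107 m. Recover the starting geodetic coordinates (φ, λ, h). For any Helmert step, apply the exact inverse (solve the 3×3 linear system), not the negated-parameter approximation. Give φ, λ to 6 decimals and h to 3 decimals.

φ=24.418921°, λ=-70.838581°, h=628.817 m

start: X=1907435.2464, Y=-5489059.7849, Z=2620614.9056 m
→ Helmert⁻¹: X=1907509.9849, Y=-5489521.7610, Z=2620862.7131
→ geod (Bowring, a=6378137.000): φ=24.41892100°, λ=-70.83858100°, h=628.8170 m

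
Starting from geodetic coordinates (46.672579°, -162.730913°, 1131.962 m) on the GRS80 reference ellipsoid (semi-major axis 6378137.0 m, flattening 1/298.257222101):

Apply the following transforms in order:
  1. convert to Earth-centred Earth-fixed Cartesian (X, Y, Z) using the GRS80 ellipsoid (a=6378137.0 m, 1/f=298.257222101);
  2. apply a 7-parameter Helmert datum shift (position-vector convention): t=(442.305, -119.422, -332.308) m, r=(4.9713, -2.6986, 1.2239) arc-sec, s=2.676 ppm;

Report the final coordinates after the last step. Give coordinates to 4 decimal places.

X=-4186963.6371 m, Y=-1301992.8956 m, Z=4617282.3929 m

start: φ=46.672579°, λ=-162.730913°, h=1131.962 m
→ ECEF (a=6378137.000, f=1/298.257222101): X=-4187342.0466, Y=-1301733.8503, Z=4617688.5018
→ Helmert 7p (PV): X=-4186963.6371, Y=-1301992.8956, Z=4617282.3929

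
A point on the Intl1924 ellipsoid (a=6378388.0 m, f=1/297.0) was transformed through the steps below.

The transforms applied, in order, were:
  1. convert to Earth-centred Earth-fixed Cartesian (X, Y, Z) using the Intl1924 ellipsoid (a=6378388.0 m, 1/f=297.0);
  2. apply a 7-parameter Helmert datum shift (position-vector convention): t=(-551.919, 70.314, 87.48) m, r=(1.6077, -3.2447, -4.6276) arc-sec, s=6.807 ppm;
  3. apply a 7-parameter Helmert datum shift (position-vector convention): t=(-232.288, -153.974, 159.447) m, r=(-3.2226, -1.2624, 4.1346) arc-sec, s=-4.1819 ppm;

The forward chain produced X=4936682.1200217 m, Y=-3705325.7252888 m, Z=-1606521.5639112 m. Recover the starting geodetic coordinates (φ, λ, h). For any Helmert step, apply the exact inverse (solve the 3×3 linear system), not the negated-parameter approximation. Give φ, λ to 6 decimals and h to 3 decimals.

φ=-14.685238°, λ=-36.885770°, h=1765.224 m

start: X=4936682.1200, Y=-3705325.7253, Z=-1606521.5639 m
→ Helmert⁻¹: X=4936850.9475, Y=-3705261.1021, Z=-1606775.8344
→ Helmert⁻¹: X=4937427.1073, Y=-3705207.9465, Z=-1606901.1663
→ geod (Bowring, a=6378388.000): φ=-14.68523800°, λ=-36.88577000°, h=1765.2240 m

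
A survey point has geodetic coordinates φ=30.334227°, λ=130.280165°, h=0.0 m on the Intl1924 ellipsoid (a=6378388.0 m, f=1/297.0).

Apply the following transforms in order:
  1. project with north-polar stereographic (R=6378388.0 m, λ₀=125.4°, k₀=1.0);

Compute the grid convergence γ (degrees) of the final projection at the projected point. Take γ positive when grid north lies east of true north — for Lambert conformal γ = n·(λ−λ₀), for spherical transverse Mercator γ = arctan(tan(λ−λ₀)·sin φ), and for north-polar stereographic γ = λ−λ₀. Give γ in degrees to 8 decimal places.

start: φ=30.334227°, λ=130.280165°, h=0.000 m
→ into stereo (λ₀=125.4°): φ=30.33422700°, λ−λ₀=4.88016500°
convergence γ = 4.88016500°

4.88016500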